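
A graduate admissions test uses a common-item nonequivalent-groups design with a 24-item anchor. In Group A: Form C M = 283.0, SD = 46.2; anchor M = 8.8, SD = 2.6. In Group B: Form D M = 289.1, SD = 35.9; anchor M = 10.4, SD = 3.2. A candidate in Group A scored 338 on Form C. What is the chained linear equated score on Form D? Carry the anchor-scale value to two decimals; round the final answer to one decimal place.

Form C → anchor (Group A): v = (2.6/46.2)(338 − 283.0) + 8.8 = 11.90
anchor → Form D (Group B): y = (35.9/3.2)(11.90 − 10.4) + 289.1 = 305.9

305.9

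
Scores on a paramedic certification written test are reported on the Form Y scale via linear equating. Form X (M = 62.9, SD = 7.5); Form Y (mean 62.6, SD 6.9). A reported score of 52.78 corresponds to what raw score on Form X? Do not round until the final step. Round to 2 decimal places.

52.23

Invert y = (SD_Y/SD_X)(x − M_X) + M_Y:
x = (SD_X/SD_Y)(y − M_Y) + M_X = (7.5/6.9)(52.78 − 62.6) + 62.9
x = 1.086957 × -9.820 + 62.9 = 52.23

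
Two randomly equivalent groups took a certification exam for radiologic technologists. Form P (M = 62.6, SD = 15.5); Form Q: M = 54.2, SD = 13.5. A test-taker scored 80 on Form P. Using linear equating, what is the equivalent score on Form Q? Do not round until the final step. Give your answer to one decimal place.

69.4

Linear equating: y = (SD_Y/SD_X)(x − M_X) + M_Y
y = (13.5/15.5)(80 − 62.6) + 54.2
y = 0.870968 × 17.4 + 54.2 = 15.1548 + 54.2 = 69.4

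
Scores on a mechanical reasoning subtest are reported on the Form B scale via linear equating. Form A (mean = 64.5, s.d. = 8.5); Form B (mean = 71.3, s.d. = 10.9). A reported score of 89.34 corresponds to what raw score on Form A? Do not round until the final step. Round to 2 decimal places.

78.57

Invert y = (SD_Y/SD_X)(x − M_X) + M_Y:
x = (SD_X/SD_Y)(y − M_Y) + M_X = (8.5/10.9)(89.34 − 71.3) + 64.5
x = 0.779817 × 18.040 + 64.5 = 78.57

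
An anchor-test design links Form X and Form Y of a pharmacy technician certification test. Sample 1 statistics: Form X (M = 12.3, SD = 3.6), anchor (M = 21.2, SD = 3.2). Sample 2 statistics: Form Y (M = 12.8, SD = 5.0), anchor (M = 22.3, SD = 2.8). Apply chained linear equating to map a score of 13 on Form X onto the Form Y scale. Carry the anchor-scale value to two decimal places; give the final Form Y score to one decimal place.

Form X → anchor (Sample 1): v = (3.2/3.6)(13 − 12.3) + 21.2 = 21.82
anchor → Form Y (Sample 2): y = (5.0/2.8)(21.82 − 22.3) + 12.8 = 11.9

11.9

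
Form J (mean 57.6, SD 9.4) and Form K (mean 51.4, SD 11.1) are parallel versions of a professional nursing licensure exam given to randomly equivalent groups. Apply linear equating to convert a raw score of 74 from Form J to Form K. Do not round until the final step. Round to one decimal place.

Linear equating: y = (SD_Y/SD_X)(x − M_X) + M_Y
y = (11.1/9.4)(74 − 57.6) + 51.4
y = 1.180851 × 16.4 + 51.4 = 19.3660 + 51.4 = 70.8

70.8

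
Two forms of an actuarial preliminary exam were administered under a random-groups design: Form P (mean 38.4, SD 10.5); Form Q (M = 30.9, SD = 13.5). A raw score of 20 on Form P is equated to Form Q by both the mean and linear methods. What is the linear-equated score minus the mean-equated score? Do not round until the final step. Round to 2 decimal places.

Mean-equated: 20 + (30.9 − 38.4) = 12.50
Linear-equated: (13.5/10.5)(20 − 38.4) + 30.9 = 7.243
Difference = 7.243 − 12.50 = -5.26

-5.26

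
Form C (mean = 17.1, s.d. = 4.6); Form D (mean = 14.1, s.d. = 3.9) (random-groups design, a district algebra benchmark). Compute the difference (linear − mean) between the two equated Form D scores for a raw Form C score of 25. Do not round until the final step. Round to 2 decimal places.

Mean-equated: 25 + (14.1 − 17.1) = 22.00
Linear-equated: (3.9/4.6)(25 − 17.1) + 14.1 = 20.798
Difference = 20.798 − 22.00 = -1.20

-1.20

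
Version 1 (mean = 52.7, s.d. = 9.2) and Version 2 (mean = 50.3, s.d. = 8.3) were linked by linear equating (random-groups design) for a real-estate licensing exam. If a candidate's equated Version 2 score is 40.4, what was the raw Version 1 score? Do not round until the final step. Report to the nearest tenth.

Invert y = (SD_Y/SD_X)(x − M_X) + M_Y:
x = (SD_X/SD_Y)(y − M_Y) + M_X = (9.2/8.3)(40.4 − 50.3) + 52.7
x = 1.108434 × -9.900 + 52.7 = 41.7

41.7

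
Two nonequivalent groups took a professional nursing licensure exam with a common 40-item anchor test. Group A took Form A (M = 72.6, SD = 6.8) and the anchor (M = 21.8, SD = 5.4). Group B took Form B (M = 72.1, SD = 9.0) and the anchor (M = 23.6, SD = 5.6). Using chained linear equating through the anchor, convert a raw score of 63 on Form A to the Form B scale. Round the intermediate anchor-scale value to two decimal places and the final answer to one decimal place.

57.0

Form A → anchor (Group A): v = (5.4/6.8)(63 − 72.6) + 21.8 = 14.18
anchor → Form B (Group B): y = (9.0/5.6)(14.18 − 23.6) + 72.1 = 57.0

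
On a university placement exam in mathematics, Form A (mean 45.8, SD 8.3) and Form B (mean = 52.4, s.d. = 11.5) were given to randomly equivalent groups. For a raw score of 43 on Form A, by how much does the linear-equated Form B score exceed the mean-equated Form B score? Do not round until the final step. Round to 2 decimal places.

Mean-equated: 43 + (52.4 − 45.8) = 49.60
Linear-equated: (11.5/8.3)(43 − 45.8) + 52.4 = 48.520
Difference = 48.520 − 49.60 = -1.08

-1.08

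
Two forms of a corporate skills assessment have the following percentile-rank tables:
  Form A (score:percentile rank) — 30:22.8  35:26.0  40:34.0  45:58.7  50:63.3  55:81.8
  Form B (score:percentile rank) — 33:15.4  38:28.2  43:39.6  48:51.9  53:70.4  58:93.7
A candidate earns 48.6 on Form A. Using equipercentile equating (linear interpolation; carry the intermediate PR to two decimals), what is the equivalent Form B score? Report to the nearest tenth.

50.7

PR of 48.6 on Form A: 58.7 + (48.6 − 45)/(50 − 45) × (63.3 − 58.7) = 62.01
On Form B, PR 62.01 falls between score 48 (PR 51.9) and 53 (PR 70.4).
Interpolate: 48 + (62.01 − 51.9)/(70.4 − 51.9) × (53 − 48) = 50.7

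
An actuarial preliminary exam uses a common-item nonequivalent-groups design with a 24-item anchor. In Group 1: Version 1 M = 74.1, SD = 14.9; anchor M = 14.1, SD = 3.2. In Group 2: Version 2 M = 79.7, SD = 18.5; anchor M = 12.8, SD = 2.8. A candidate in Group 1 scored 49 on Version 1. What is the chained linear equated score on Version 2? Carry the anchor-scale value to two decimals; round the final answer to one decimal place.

52.7

Version 1 → anchor (Group 1): v = (3.2/14.9)(49 − 74.1) + 14.1 = 8.71
anchor → Version 2 (Group 2): y = (18.5/2.8)(8.71 − 12.8) + 79.7 = 52.7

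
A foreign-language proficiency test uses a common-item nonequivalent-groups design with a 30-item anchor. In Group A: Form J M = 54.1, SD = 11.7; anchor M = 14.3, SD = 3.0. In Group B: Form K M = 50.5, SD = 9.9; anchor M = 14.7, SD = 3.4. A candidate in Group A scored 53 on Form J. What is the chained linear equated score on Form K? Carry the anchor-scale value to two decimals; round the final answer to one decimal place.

48.5

Form J → anchor (Group A): v = (3.0/11.7)(53 − 54.1) + 14.3 = 14.02
anchor → Form K (Group B): y = (9.9/3.4)(14.02 − 14.7) + 50.5 = 48.5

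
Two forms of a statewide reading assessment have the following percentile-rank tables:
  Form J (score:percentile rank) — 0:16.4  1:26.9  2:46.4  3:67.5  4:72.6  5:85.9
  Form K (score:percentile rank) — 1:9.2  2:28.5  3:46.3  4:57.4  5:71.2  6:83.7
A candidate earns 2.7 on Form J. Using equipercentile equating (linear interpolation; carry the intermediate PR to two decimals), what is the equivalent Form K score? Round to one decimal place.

4.3

PR of 2.7 on Form J: 46.4 + (2.7 − 2)/(3 − 2) × (67.5 − 46.4) = 61.17
On Form K, PR 61.17 falls between score 4 (PR 57.4) and 5 (PR 71.2).
Interpolate: 4 + (61.17 − 57.4)/(71.2 − 57.4) × (5 − 4) = 4.3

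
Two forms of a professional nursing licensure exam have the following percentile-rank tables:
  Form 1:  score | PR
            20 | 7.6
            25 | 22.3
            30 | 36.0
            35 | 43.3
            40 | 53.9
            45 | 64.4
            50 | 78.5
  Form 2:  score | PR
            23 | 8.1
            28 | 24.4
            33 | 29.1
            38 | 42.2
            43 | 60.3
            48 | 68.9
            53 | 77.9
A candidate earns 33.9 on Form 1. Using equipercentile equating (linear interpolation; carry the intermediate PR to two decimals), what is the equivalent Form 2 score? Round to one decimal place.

37.8

PR of 33.9 on Form 1: 36.0 + (33.9 − 30)/(35 − 30) × (43.3 − 36.0) = 41.69
On Form 2, PR 41.69 falls between score 33 (PR 29.1) and 38 (PR 42.2).
Interpolate: 33 + (41.69 − 29.1)/(42.2 − 29.1) × (38 − 33) = 37.8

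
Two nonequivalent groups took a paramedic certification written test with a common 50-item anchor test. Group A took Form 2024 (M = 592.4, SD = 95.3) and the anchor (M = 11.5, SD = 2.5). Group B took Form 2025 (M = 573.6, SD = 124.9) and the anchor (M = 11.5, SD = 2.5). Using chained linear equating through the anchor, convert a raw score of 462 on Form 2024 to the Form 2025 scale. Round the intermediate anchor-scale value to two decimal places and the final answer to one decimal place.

Form 2024 → anchor (Group A): v = (2.5/95.3)(462 − 592.4) + 11.5 = 8.08
anchor → Form 2025 (Group B): y = (124.9/2.5)(8.08 − 11.5) + 573.6 = 402.7

402.7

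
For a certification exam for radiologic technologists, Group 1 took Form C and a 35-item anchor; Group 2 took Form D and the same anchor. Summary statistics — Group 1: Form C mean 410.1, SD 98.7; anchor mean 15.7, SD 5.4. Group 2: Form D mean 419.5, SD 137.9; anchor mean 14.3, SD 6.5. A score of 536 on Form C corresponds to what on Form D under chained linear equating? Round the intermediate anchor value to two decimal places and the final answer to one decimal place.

595.4

Form C → anchor (Group 1): v = (5.4/98.7)(536 − 410.1) + 15.7 = 22.59
anchor → Form D (Group 2): y = (137.9/6.5)(22.59 − 14.3) + 419.5 = 595.4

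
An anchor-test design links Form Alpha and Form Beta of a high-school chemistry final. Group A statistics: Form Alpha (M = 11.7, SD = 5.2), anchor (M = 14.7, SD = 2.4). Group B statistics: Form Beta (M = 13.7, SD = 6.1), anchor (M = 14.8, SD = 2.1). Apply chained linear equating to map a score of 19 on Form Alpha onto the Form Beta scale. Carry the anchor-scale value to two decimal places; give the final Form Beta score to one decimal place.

23.2

Form Alpha → anchor (Group A): v = (2.4/5.2)(19 − 11.7) + 14.7 = 18.07
anchor → Form Beta (Group B): y = (6.1/2.1)(18.07 − 14.8) + 13.7 = 23.2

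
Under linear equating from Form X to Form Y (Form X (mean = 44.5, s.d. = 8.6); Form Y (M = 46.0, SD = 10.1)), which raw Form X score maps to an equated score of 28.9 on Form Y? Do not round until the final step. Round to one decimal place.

29.9

Invert y = (SD_Y/SD_X)(x − M_X) + M_Y:
x = (SD_X/SD_Y)(y − M_Y) + M_X = (8.6/10.1)(28.9 − 46.0) + 44.5
x = 0.851485 × -17.100 + 44.5 = 29.9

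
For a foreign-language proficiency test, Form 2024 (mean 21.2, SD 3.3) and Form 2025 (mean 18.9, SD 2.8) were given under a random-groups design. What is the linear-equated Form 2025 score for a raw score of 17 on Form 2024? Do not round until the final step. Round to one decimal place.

15.3

Linear equating: y = (SD_Y/SD_X)(x − M_X) + M_Y
y = (2.8/3.3)(17 − 21.2) + 18.9
y = 0.848485 × -4.2 + 18.9 = -3.5636 + 18.9 = 15.3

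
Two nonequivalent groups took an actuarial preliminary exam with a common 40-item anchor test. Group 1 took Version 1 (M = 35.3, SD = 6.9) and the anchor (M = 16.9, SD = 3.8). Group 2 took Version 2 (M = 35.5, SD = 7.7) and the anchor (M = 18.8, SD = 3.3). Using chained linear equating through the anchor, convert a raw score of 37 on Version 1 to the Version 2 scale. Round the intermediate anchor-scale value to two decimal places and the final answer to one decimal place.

33.3

Version 1 → anchor (Group 1): v = (3.8/6.9)(37 − 35.3) + 16.9 = 17.84
anchor → Version 2 (Group 2): y = (7.7/3.3)(17.84 − 18.8) + 35.5 = 33.3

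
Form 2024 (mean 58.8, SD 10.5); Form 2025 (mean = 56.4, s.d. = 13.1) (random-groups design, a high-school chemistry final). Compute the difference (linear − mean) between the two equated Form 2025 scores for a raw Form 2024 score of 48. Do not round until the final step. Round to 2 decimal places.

Mean-equated: 48 + (56.4 − 58.8) = 45.60
Linear-equated: (13.1/10.5)(48 − 58.8) + 56.4 = 42.926
Difference = 42.926 − 45.60 = -2.67

-2.67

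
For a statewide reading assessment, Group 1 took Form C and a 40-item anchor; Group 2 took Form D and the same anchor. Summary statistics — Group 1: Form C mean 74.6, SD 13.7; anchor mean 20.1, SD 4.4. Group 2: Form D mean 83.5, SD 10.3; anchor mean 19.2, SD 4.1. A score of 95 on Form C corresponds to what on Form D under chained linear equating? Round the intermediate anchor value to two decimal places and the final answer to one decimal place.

Form C → anchor (Group 1): v = (4.4/13.7)(95 − 74.6) + 20.1 = 26.65
anchor → Form D (Group 2): y = (10.3/4.1)(26.65 − 19.2) + 83.5 = 102.2

102.2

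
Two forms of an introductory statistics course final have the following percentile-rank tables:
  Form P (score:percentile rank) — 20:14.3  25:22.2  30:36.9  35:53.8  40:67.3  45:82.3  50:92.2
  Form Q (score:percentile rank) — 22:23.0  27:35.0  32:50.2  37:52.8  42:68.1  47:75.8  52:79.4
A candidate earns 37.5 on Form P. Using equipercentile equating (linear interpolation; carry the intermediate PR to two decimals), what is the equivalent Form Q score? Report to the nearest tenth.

PR of 37.5 on Form P: 53.8 + (37.5 − 35)/(40 − 35) × (67.3 − 53.8) = 60.55
On Form Q, PR 60.55 falls between score 37 (PR 52.8) and 42 (PR 68.1).
Interpolate: 37 + (60.55 − 52.8)/(68.1 − 52.8) × (42 − 37) = 39.5

39.5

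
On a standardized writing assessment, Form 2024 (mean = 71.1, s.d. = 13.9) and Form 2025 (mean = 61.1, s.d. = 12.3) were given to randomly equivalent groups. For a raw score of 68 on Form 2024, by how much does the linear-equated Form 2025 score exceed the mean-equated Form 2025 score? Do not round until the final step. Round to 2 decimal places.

Mean-equated: 68 + (61.1 − 71.1) = 58.00
Linear-equated: (12.3/13.9)(68 − 71.1) + 61.1 = 58.357
Difference = 58.357 − 58.00 = 0.36

0.36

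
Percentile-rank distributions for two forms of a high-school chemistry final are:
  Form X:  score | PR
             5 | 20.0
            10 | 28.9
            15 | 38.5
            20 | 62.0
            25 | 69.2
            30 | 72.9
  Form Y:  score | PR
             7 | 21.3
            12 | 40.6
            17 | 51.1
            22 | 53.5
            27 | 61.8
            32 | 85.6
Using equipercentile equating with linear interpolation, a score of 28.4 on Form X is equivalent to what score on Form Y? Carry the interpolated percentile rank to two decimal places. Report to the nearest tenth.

PR of 28.4 on Form X: 69.2 + (28.4 − 25)/(30 − 25) × (72.9 − 69.2) = 71.72
On Form Y, PR 71.72 falls between score 27 (PR 61.8) and 32 (PR 85.6).
Interpolate: 27 + (71.72 − 61.8)/(85.6 − 61.8) × (32 − 27) = 29.1

29.1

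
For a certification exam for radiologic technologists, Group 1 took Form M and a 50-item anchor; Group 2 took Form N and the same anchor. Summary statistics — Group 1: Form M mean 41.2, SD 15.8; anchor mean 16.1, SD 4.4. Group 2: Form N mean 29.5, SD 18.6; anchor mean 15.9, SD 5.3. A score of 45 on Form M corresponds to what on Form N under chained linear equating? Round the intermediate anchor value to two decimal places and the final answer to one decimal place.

Form M → anchor (Group 1): v = (4.4/15.8)(45 − 41.2) + 16.1 = 17.16
anchor → Form N (Group 2): y = (18.6/5.3)(17.16 − 15.9) + 29.5 = 33.9

33.9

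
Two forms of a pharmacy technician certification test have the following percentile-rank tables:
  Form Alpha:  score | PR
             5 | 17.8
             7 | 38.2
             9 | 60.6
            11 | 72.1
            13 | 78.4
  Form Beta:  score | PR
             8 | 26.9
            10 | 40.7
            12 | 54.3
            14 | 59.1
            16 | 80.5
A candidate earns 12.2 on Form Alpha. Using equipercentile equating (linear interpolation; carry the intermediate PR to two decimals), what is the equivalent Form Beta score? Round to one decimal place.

15.6

PR of 12.2 on Form Alpha: 72.1 + (12.2 − 11)/(13 − 11) × (78.4 − 72.1) = 75.88
On Form Beta, PR 75.88 falls between score 14 (PR 59.1) and 16 (PR 80.5).
Interpolate: 14 + (75.88 − 59.1)/(80.5 − 59.1) × (16 − 14) = 15.6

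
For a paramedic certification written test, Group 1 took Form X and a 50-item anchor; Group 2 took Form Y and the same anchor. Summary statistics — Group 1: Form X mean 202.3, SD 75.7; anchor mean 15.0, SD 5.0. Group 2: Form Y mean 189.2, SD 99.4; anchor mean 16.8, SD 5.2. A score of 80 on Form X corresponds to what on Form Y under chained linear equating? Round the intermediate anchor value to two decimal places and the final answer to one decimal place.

Form X → anchor (Group 1): v = (5.0/75.7)(80 − 202.3) + 15.0 = 6.92
anchor → Form Y (Group 2): y = (99.4/5.2)(6.92 − 16.8) + 189.2 = 0.3

0.3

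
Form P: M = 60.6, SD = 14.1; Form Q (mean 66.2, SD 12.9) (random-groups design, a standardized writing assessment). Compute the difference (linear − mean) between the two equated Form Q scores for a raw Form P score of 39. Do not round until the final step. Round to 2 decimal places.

1.84

Mean-equated: 39 + (66.2 − 60.6) = 44.60
Linear-equated: (12.9/14.1)(39 − 60.6) + 66.2 = 46.438
Difference = 46.438 − 44.60 = 1.84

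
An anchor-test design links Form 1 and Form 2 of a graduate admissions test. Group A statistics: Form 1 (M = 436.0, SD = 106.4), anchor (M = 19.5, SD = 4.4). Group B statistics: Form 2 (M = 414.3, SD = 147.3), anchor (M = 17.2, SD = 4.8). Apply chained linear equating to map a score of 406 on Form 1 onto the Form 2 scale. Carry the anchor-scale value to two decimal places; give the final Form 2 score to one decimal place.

446.8

Form 1 → anchor (Group A): v = (4.4/106.4)(406 − 436.0) + 19.5 = 18.26
anchor → Form 2 (Group B): y = (147.3/4.8)(18.26 − 17.2) + 414.3 = 446.8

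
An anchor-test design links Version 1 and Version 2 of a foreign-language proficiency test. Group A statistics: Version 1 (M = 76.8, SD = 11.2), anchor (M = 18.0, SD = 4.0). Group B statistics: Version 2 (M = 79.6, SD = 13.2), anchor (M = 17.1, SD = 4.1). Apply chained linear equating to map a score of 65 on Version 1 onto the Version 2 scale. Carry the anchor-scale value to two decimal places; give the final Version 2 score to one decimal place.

68.9

Version 1 → anchor (Group A): v = (4.0/11.2)(65 − 76.8) + 18.0 = 13.79
anchor → Version 2 (Group B): y = (13.2/4.1)(13.79 − 17.1) + 79.6 = 68.9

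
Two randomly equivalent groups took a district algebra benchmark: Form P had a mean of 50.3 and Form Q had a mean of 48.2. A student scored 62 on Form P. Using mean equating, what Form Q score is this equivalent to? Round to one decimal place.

Mean equating: y = x + (M_Y − M_X) = 62 + (48.2 − 50.3) = 59.9

59.9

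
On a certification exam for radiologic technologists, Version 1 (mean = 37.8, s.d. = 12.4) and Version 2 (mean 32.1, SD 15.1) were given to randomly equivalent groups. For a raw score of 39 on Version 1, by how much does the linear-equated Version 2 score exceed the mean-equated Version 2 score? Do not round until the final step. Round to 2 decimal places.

0.26

Mean-equated: 39 + (32.1 − 37.8) = 33.30
Linear-equated: (15.1/12.4)(39 − 37.8) + 32.1 = 33.561
Difference = 33.561 − 33.30 = 0.26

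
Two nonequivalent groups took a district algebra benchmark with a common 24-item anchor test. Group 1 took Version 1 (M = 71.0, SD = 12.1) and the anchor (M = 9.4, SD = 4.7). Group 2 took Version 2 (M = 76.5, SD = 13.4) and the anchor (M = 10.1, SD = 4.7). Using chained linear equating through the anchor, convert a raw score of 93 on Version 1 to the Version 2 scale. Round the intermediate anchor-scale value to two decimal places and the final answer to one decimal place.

Version 1 → anchor (Group 1): v = (4.7/12.1)(93 − 71.0) + 9.4 = 17.95
anchor → Version 2 (Group 2): y = (13.4/4.7)(17.95 − 10.1) + 76.5 = 98.9

98.9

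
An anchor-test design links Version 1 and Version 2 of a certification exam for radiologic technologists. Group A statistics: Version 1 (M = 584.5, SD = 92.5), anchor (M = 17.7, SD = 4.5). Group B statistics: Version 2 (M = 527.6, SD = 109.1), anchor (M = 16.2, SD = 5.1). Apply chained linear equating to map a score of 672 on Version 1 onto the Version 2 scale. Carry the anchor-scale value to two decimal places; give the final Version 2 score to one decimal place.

Version 1 → anchor (Group A): v = (4.5/92.5)(672 − 584.5) + 17.7 = 21.96
anchor → Version 2 (Group B): y = (109.1/5.1)(21.96 − 16.2) + 527.6 = 650.8

650.8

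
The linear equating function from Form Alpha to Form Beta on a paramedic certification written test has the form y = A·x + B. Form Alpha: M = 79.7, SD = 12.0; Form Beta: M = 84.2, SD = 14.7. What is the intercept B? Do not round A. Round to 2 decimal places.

A = SD_Y / SD_X = 14.7 / 12.0 = 1.225000
B = M_Y − A·M_X = 84.2 − 1.225000 × 79.7 = -13.43

-13.43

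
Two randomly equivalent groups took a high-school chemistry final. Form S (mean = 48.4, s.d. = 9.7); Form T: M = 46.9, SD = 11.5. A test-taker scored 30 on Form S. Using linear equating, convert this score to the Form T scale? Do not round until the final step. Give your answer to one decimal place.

Linear equating: y = (SD_Y/SD_X)(x − M_X) + M_Y
y = (11.5/9.7)(30 − 48.4) + 46.9
y = 1.185567 × -18.4 + 46.9 = -21.8144 + 46.9 = 25.1

25.1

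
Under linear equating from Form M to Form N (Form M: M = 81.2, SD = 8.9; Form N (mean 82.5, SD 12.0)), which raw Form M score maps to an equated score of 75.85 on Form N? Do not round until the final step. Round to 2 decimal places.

Invert y = (SD_Y/SD_X)(x − M_X) + M_Y:
x = (SD_X/SD_Y)(y − M_Y) + M_X = (8.9/12.0)(75.85 − 82.5) + 81.2
x = 0.741667 × -6.650 + 81.2 = 76.27

76.27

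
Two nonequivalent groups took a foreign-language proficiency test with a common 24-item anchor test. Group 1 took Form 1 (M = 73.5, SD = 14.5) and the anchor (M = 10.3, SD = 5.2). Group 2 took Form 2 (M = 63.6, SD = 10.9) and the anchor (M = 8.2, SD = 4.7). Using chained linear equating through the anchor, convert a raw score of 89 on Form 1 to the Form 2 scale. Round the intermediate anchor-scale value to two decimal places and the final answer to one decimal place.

81.4

Form 1 → anchor (Group 1): v = (5.2/14.5)(89 − 73.5) + 10.3 = 15.86
anchor → Form 2 (Group 2): y = (10.9/4.7)(15.86 − 8.2) + 63.6 = 81.4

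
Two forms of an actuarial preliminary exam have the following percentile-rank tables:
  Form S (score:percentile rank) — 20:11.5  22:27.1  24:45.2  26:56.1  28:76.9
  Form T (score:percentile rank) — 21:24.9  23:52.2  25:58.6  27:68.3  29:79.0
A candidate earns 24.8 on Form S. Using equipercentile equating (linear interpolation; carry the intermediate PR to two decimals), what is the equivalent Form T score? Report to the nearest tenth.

PR of 24.8 on Form S: 45.2 + (24.8 − 24)/(26 − 24) × (56.1 − 45.2) = 49.56
On Form T, PR 49.56 falls between score 21 (PR 24.9) and 23 (PR 52.2).
Interpolate: 21 + (49.56 − 24.9)/(52.2 − 24.9) × (23 − 21) = 22.8

22.8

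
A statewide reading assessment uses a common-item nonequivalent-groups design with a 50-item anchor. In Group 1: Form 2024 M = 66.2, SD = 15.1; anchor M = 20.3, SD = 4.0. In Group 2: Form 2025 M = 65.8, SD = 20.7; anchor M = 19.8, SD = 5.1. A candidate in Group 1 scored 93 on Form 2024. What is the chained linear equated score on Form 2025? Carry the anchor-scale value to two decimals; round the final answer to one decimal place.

Form 2024 → anchor (Group 1): v = (4.0/15.1)(93 − 66.2) + 20.3 = 27.40
anchor → Form 2025 (Group 2): y = (20.7/5.1)(27.40 − 19.8) + 65.8 = 96.6

96.6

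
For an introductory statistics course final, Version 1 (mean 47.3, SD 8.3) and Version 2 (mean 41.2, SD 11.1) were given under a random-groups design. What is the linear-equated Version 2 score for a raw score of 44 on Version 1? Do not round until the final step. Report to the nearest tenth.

36.8

Linear equating: y = (SD_Y/SD_X)(x − M_X) + M_Y
y = (11.1/8.3)(44 − 47.3) + 41.2
y = 1.337349 × -3.3 + 41.2 = -4.4133 + 41.2 = 36.8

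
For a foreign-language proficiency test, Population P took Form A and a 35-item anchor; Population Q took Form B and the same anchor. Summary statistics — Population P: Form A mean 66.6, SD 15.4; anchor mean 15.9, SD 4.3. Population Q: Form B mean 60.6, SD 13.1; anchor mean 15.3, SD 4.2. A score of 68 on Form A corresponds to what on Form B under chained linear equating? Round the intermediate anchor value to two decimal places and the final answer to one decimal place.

63.7

Form A → anchor (Population P): v = (4.3/15.4)(68 − 66.6) + 15.9 = 16.29
anchor → Form B (Population Q): y = (13.1/4.2)(16.29 − 15.3) + 60.6 = 63.7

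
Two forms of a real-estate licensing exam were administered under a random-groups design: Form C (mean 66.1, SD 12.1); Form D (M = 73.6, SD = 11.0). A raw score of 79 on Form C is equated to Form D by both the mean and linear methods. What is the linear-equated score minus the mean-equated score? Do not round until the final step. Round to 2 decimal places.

-1.17

Mean-equated: 79 + (73.6 − 66.1) = 86.50
Linear-equated: (11.0/12.1)(79 − 66.1) + 73.6 = 85.327
Difference = 85.327 − 86.50 = -1.17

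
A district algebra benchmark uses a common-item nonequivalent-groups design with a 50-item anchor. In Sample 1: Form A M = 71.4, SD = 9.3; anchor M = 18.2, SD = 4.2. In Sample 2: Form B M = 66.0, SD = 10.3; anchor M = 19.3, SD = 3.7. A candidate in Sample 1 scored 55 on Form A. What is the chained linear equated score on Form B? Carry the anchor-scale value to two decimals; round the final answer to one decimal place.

42.3

Form A → anchor (Sample 1): v = (4.2/9.3)(55 − 71.4) + 18.2 = 10.79
anchor → Form B (Sample 2): y = (10.3/3.7)(10.79 − 19.3) + 66.0 = 42.3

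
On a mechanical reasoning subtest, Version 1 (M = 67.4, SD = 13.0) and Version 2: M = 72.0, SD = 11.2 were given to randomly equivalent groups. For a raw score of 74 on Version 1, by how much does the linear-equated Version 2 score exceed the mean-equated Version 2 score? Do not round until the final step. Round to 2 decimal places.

-0.91

Mean-equated: 74 + (72.0 − 67.4) = 78.60
Linear-equated: (11.2/13.0)(74 − 67.4) + 72.0 = 77.686
Difference = 77.686 − 78.60 = -0.91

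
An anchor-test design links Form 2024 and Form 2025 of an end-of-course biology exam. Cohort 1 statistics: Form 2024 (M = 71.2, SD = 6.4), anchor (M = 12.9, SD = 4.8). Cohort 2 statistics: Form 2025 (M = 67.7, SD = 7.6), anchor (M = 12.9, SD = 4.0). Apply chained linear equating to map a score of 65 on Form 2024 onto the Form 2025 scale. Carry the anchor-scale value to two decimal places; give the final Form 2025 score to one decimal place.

Form 2024 → anchor (Cohort 1): v = (4.8/6.4)(65 − 71.2) + 12.9 = 8.25
anchor → Form 2025 (Cohort 2): y = (7.6/4.0)(8.25 − 12.9) + 67.7 = 58.9

58.9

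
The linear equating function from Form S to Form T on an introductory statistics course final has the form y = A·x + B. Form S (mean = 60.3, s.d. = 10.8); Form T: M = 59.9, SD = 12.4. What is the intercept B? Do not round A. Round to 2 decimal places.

A = SD_Y / SD_X = 12.4 / 10.8 = 1.148148
B = M_Y − A·M_X = 59.9 − 1.148148 × 60.3 = -9.33

-9.33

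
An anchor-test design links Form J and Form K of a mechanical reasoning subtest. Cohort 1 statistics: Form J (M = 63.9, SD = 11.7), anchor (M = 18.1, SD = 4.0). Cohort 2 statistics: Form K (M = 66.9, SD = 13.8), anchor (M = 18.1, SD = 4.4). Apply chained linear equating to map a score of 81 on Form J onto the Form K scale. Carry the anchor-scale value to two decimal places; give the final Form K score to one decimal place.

Form J → anchor (Cohort 1): v = (4.0/11.7)(81 − 63.9) + 18.1 = 23.95
anchor → Form K (Cohort 2): y = (13.8/4.4)(23.95 − 18.1) + 66.9 = 85.2

85.2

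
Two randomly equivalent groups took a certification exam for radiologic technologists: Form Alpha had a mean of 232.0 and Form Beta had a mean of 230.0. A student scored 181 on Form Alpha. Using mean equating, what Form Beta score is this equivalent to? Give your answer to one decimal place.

Mean equating: y = x + (M_Y − M_X) = 181 + (230.0 − 232.0) = 179.0

179.0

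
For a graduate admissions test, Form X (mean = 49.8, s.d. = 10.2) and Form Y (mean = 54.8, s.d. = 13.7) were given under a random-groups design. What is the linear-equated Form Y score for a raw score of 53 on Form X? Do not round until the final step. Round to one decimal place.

59.1

Linear equating: y = (SD_Y/SD_X)(x − M_X) + M_Y
y = (13.7/10.2)(53 − 49.8) + 54.8
y = 1.343137 × 3.2 + 54.8 = 4.2980 + 54.8 = 59.1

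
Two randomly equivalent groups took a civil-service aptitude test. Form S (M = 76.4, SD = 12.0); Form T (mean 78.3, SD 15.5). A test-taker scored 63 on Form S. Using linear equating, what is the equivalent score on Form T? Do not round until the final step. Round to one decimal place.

61.0

Linear equating: y = (SD_Y/SD_X)(x − M_X) + M_Y
y = (15.5/12.0)(63 − 76.4) + 78.3
y = 1.291667 × -13.4 + 78.3 = -17.3083 + 78.3 = 61.0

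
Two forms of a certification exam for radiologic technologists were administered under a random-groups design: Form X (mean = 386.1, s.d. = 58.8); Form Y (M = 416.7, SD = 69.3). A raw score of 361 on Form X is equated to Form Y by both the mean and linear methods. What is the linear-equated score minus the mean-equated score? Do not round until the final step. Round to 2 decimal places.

-4.48

Mean-equated: 361 + (416.7 − 386.1) = 391.60
Linear-equated: (69.3/58.8)(361 − 386.1) + 416.7 = 387.118
Difference = 387.118 − 391.60 = -4.48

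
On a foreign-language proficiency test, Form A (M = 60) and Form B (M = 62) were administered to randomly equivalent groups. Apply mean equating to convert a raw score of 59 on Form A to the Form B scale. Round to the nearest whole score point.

Mean equating: y = x + (M_Y − M_X) = 59 + (62 − 60) = 61

61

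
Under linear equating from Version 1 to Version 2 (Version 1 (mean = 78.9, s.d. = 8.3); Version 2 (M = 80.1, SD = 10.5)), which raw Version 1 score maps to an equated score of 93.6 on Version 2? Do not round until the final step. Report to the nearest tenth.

Invert y = (SD_Y/SD_X)(x − M_X) + M_Y:
x = (SD_X/SD_Y)(y − M_Y) + M_X = (8.3/10.5)(93.6 − 80.1) + 78.9
x = 0.790476 × 13.500 + 78.9 = 89.6

89.6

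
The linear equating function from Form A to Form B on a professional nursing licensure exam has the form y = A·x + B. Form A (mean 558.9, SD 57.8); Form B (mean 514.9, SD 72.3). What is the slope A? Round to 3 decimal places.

1.251

A = SD_Y / SD_X = 72.3 / 57.8 = 1.251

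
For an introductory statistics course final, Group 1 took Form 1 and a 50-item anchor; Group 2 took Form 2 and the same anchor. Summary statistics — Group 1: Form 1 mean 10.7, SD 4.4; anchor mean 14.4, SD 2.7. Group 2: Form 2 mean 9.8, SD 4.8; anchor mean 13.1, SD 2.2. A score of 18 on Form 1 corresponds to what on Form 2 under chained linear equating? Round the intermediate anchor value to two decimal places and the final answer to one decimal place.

Form 1 → anchor (Group 1): v = (2.7/4.4)(18 − 10.7) + 14.4 = 18.88
anchor → Form 2 (Group 2): y = (4.8/2.2)(18.88 − 13.1) + 9.8 = 22.4

22.4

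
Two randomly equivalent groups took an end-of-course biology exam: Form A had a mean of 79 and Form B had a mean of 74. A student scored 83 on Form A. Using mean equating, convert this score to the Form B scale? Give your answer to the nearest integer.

78

Mean equating: y = x + (M_Y − M_X) = 83 + (74 − 79) = 78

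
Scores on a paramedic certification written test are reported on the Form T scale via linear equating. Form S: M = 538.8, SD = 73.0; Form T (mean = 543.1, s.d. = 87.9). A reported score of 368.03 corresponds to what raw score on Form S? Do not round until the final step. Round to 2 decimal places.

Invert y = (SD_Y/SD_X)(x − M_X) + M_Y:
x = (SD_X/SD_Y)(y − M_Y) + M_X = (73.0/87.9)(368.03 − 543.1) + 538.8
x = 0.830489 × -175.070 + 538.8 = 393.41

393.41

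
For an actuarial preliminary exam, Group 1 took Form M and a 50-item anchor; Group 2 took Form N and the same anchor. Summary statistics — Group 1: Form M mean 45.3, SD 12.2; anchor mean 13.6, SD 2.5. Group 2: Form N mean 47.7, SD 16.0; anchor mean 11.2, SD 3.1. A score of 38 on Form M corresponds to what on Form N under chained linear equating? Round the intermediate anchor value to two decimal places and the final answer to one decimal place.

52.3

Form M → anchor (Group 1): v = (2.5/12.2)(38 − 45.3) + 13.6 = 12.10
anchor → Form N (Group 2): y = (16.0/3.1)(12.10 − 11.2) + 47.7 = 52.3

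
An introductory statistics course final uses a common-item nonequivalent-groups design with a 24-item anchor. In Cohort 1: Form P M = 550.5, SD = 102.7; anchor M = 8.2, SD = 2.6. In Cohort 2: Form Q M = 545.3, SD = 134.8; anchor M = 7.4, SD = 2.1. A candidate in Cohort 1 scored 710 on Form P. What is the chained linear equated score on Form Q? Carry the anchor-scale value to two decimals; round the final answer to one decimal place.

Form P → anchor (Cohort 1): v = (2.6/102.7)(710 − 550.5) + 8.2 = 12.24
anchor → Form Q (Cohort 2): y = (134.8/2.1)(12.24 − 7.4) + 545.3 = 856.0

856.0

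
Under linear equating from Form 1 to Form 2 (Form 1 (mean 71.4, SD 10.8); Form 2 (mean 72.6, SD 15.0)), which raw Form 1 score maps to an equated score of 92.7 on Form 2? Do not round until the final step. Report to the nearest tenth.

Invert y = (SD_Y/SD_X)(x − M_X) + M_Y:
x = (SD_X/SD_Y)(y − M_Y) + M_X = (10.8/15.0)(92.7 − 72.6) + 71.4
x = 0.720000 × 20.100 + 71.4 = 85.9

85.9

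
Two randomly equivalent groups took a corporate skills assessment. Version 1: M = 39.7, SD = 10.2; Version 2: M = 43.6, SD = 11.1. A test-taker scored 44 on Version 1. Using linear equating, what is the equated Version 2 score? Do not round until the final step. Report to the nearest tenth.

Linear equating: y = (SD_Y/SD_X)(x − M_X) + M_Y
y = (11.1/10.2)(44 − 39.7) + 43.6
y = 1.088235 × 4.3 + 43.6 = 4.6794 + 43.6 = 48.3

48.3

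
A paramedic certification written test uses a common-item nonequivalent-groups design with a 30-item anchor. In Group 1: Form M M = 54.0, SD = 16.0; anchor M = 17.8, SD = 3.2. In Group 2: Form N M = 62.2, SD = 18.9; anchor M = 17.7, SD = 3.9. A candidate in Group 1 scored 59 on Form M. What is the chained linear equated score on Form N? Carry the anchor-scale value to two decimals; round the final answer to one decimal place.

67.5

Form M → anchor (Group 1): v = (3.2/16.0)(59 − 54.0) + 17.8 = 18.80
anchor → Form N (Group 2): y = (18.9/3.9)(18.80 − 17.7) + 62.2 = 67.5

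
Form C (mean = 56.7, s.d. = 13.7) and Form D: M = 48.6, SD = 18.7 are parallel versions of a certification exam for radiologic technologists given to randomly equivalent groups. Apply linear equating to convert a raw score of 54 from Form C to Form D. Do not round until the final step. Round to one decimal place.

44.9

Linear equating: y = (SD_Y/SD_X)(x − M_X) + M_Y
y = (18.7/13.7)(54 − 56.7) + 48.6
y = 1.364964 × -2.7 + 48.6 = -3.6854 + 48.6 = 44.9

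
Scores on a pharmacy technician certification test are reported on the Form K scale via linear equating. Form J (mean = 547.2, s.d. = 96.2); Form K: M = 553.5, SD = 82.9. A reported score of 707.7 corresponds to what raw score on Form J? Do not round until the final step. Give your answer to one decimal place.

Invert y = (SD_Y/SD_X)(x − M_X) + M_Y:
x = (SD_X/SD_Y)(y − M_Y) + M_X = (96.2/82.9)(707.7 − 553.5) + 547.2
x = 1.160434 × 154.200 + 547.2 = 726.1

726.1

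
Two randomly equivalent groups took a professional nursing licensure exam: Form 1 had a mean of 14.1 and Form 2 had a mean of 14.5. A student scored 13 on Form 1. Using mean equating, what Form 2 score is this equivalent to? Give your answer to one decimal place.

Mean equating: y = x + (M_Y − M_X) = 13 + (14.5 − 14.1) = 13.4

13.4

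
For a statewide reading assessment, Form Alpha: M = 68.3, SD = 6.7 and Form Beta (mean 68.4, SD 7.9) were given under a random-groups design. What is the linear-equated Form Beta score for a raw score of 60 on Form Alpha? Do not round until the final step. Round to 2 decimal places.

Linear equating: y = (SD_Y/SD_X)(x − M_X) + M_Y
y = (7.9/6.7)(60 − 68.3) + 68.4
y = 1.179104 × -8.3 + 68.4 = -9.7866 + 68.4 = 58.61

58.61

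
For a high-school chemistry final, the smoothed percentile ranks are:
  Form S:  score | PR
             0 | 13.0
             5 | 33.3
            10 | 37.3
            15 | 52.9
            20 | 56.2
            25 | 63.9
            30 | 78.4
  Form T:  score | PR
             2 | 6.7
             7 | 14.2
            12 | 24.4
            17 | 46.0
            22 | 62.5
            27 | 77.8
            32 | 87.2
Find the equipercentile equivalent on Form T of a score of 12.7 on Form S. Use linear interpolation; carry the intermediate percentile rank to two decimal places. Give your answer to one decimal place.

PR of 12.7 on Form S: 37.3 + (12.7 − 10)/(15 − 10) × (52.9 − 37.3) = 45.72
On Form T, PR 45.72 falls between score 12 (PR 24.4) and 17 (PR 46.0).
Interpolate: 12 + (45.72 − 24.4)/(46.0 − 24.4) × (17 − 12) = 16.9

16.9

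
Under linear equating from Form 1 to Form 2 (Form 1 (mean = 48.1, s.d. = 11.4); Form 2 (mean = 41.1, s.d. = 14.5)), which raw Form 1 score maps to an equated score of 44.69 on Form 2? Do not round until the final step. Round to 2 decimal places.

Invert y = (SD_Y/SD_X)(x − M_X) + M_Y:
x = (SD_X/SD_Y)(y − M_Y) + M_X = (11.4/14.5)(44.69 − 41.1) + 48.1
x = 0.786207 × 3.590 + 48.1 = 50.92

50.92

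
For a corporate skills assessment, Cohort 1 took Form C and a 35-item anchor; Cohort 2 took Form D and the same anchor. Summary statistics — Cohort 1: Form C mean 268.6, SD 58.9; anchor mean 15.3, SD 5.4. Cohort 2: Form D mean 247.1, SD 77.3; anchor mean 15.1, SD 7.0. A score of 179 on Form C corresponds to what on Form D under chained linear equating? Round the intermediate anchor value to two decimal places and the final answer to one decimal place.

158.6

Form C → anchor (Cohort 1): v = (5.4/58.9)(179 − 268.6) + 15.3 = 7.09
anchor → Form D (Cohort 2): y = (77.3/7.0)(7.09 − 15.1) + 247.1 = 158.6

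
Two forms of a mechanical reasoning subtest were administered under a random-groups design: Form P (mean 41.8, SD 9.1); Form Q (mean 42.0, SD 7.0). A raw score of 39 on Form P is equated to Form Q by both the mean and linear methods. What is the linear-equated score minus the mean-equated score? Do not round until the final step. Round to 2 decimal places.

Mean-equated: 39 + (42.0 − 41.8) = 39.20
Linear-equated: (7.0/9.1)(39 − 41.8) + 42.0 = 39.846
Difference = 39.846 − 39.20 = 0.65

0.65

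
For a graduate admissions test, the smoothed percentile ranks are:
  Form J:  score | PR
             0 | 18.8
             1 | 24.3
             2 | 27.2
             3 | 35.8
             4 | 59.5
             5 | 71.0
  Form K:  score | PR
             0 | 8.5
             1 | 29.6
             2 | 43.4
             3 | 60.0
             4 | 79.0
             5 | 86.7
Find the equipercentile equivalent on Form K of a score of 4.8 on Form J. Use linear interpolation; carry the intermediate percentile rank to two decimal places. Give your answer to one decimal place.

3.5

PR of 4.8 on Form J: 59.5 + (4.8 − 4)/(5 − 4) × (71.0 − 59.5) = 68.70
On Form K, PR 68.70 falls between score 3 (PR 60.0) and 4 (PR 79.0).
Interpolate: 3 + (68.70 − 60.0)/(79.0 − 60.0) × (4 − 3) = 3.5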